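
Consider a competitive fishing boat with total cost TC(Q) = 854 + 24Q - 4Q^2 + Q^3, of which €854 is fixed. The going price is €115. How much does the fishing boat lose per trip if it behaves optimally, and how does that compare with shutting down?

AVC = 24 - 4Q + Q^2; min AVC = €20 at Q = 2. Since P = €115 ≥ min AVC, the firm produces.
MC = 24 - 8Q + 3Q^2. Setting P = MC and taking the root on the rising branch gives Q* = 7.
TR = 115·7 = 805. TC = 854 + 315 = 1169. Profit = 805 − 1169 = -€364.
Shutting down would mean losing the fixed cost of €854, so operating at a loss of €364 is better by €490.

Profit = -€364 at Q = 7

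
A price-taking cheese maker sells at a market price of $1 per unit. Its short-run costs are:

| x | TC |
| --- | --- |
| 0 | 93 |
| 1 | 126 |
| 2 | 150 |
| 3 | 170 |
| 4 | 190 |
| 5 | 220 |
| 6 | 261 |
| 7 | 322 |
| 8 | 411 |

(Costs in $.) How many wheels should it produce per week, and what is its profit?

Profit at each row (π = 1x − TC): x=0: -93; x=1: -125; x=2: -148; x=3: -167; x=4: -186; x=5: -215; x=6: -255; x=7: -315; x=8: -403.
Profit is highest at x = 0. Equivalently, the lowest AVC in the table is 97/4 ≈ $24.25 at x = 4, and P = $1 falls below it — price never covers variable cost, so the firm shuts down and loses only its fixed cost.

x = 0 (shut down); profit = -$93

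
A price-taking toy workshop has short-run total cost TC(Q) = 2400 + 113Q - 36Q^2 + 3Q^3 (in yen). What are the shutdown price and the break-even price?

Shutdown price = ¥5; break-even price = ¥293

AVC = 113 - 36Q + 3Q^2; minimized at Q = 6, giving min AVC = ¥5. That is the shutdown price.
ATC = 2400/Q + 113 - 36Q + 3Q^2. Setting dATC/dQ = −2400/Q^2 − 36 + 6Q = 0 gives Q = 10 (since 6·10^3 − 36·10^2 = 2400).
min ATC = 2400/10 + 113 − 36·10 + 3·10^2 = ¥293. That is the break-even price.
Between these two prices the firm operates at a loss; above ¥293 it earns a profit.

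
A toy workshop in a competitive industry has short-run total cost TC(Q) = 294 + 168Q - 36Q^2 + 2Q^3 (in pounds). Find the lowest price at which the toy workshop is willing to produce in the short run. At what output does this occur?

£6 per unit, at Q = 9

Short-run supply begins at min AVC. From VC = 168Q - 36Q^2 + 2Q^3, AVC = 168 - 36Q + 2Q^2.
At the minimum of AVC, MC = AVC. MC = 168 - 72Q + 6Q^2; setting MC = AVC gives 4Q^2 - 36Q = 0, so Q = 9. min AVC = 6.
The firm shuts down for any P below £6.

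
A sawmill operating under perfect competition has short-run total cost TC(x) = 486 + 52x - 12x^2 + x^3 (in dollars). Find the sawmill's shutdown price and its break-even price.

AVC = 52 - 12x + x^2; minimized at x = 6, giving min AVC = $16. That is the shutdown price.
ATC = 486/x + 52 - 12x + x^2. Setting dATC/dx = −486/x^2 − 12 + 2x = 0 gives x = 9 (since 2·9^3 − 12·9^2 = 486).
min ATC = 486/9 + 52 − 12·9 + 9^2 = $79. That is the break-even price.
Between these two prices the firm operates at a loss; above $79 it earns a profit.

Shutdown price = $16; break-even price = $79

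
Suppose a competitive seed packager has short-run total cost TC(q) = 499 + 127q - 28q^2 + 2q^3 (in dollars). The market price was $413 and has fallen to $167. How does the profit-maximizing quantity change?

Output falls from 13 to 10

MC = 127 - 56q + 6q^2; the shutdown threshold is min AVC = $29 (at q = 7).
With P = $413 above the shutdown price, P = MC gives q = 13.
At P = $167 ≥ min AVC, set P = MC: q = 10. The firm stays open but cuts output.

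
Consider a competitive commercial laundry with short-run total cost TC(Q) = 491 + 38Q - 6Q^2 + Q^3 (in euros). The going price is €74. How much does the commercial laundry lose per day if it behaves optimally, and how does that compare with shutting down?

AVC = 38 - 6Q + Q^2; min AVC = €29 at Q = 3. Since P = €74 ≥ min AVC, the firm produces.
With MC = 38 - 12Q + 3Q^2, P = MC on the upward-sloping part at Q* = 6.
TR = 74·6 = 444. TC = 491 + 228 = 719. Profit = 444 − 719 = -€275.
By producing, the firm covers all variable cost plus €216 of fixed cost; shutting down would lose the full €491.

Profit = -€275 at Q = 6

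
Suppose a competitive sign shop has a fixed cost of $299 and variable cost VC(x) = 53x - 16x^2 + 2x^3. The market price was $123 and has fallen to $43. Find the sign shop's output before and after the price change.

AVC = 53 - 16x + 2x^2, minimized at x = 4 where min AVC = $21. MC = 53 - 32x + 6x^2.
With P = $123 above the shutdown price, P = MC gives x = 7.
At P = $43 ≥ min AVC, set P = MC: x = 5. The firm stays open but cuts output.

Output falls from 7 to 5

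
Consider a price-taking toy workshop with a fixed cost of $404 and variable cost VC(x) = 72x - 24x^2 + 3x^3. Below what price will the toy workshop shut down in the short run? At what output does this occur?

$24 per unit, at x = 4

Short-run supply begins at min AVC. From VC = 72x - 24x^2 + 3x^3, AVC = 72 - 24x + 3x^2.
At the minimum of AVC, MC = AVC. MC = 72 - 48x + 9x^2; setting MC = AVC gives 6x^2 - 24x = 0, so x = 4. min AVC = 24.
For P < $24 the firm produces nothing.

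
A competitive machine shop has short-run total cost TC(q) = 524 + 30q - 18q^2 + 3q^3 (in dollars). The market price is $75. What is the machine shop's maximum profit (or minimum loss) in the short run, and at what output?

AVC = 30 - 18q + 3q^2; min AVC = $3 at q = 3. Since P = $75 ≥ min AVC, the firm produces.
MC = 30 - 36q + 9q^2. Setting P = MC and taking the root on the rising branch gives q* = 5.
TR = 75·5 = 375. TC = 524 + 75 = 599. Profit = 375 − 599 = -$224.
That loss of $224 beats the $524 the firm would lose by shutting down; producing recovers $300 of fixed cost.

Profit = -$224 at q = 5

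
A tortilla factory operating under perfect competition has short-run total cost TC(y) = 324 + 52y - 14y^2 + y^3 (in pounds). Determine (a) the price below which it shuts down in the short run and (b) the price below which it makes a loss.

AVC = 52 - 14y + y^2; minimized at y = 7, giving min AVC = £3. That is the shutdown price.
ATC = 324/y + 52 - 14y + y^2. Setting dATC/dy = −324/y^2 − 14 + 2y = 0 gives y = 9 (since 2·9^3 − 14·9^2 = 324).
min ATC = 324/9 + 52 − 14·9 + 9^2 = £43. That is the break-even price.
Between these two prices the firm operates at a loss; above £43 it earns a profit.

Shutdown price = £3; break-even price = £43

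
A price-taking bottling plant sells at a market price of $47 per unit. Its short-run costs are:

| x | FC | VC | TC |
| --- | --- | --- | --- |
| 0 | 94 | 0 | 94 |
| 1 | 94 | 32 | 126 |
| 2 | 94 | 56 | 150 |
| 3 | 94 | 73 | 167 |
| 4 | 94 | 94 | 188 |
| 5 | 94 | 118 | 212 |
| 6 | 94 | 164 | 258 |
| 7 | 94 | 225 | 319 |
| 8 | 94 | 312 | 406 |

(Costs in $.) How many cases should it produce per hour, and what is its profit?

x = 6; profit = $24

Compute π = P·x − TC at each output: x=0: -94; x=1: -79; x=2: -56; x=3: -26; x=4: 0; x=5: 23; x=6: 24; x=7: 10; x=8: -30.
Profit is maximized at x = 6. AVC there is 164/6 = $27.33 ≤ P, so producing beats shutting down (which would give -$94).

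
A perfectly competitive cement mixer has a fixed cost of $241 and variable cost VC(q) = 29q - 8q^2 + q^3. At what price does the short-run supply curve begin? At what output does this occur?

The firm shuts down when price falls below the minimum of average variable cost. AVC = VC/q = 29 - 8q + q^2.
At the minimum of AVC, MC = AVC. MC = 29 - 16q + 3q^2; setting MC = AVC gives 2q^2 - 8q = 0, so q = 4. min AVC = 13.
For P < $13 the firm produces nothing.

$13 per unit, at q = 4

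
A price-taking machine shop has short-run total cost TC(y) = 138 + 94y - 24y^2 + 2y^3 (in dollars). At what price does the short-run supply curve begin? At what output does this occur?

$22 per unit, at y = 6

Short-run supply begins at min AVC. From VC = 94y - 24y^2 + 2y^3, AVC = 94 - 24y + 2y^2.
dAVC/dy = -24 + 4y = 0 gives y = 6. min AVC = 94 - 24·6 + 2·6^2 = 22.
So the shutdown price is $22.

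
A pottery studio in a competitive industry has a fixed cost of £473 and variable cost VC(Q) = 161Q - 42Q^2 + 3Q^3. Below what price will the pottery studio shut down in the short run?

£14 per unit

The shutdown price is the minimum of AVC. VC = 161Q - 42Q^2 + 3Q^3, so AVC = 161 - 42Q + 3Q^2.
At the minimum of AVC, MC = AVC. MC = 161 - 84Q + 9Q^2; setting MC = AVC gives 6Q^2 - 42Q = 0, so Q = 7. min AVC = 14.
For P < £14 the firm produces nothing.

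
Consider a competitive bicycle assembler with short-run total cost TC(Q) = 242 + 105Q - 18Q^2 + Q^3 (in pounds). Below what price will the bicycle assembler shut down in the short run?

The firm shuts down when price falls below the minimum of average variable cost. AVC = VC/Q = 105 - 18Q + Q^2.
At the minimum of AVC, MC = AVC. MC = 105 - 36Q + 3Q^2; setting MC = AVC gives 2Q^2 - 18Q = 0, so Q = 9. min AVC = 24.
The firm shuts down for any P below £24.

£24 per unit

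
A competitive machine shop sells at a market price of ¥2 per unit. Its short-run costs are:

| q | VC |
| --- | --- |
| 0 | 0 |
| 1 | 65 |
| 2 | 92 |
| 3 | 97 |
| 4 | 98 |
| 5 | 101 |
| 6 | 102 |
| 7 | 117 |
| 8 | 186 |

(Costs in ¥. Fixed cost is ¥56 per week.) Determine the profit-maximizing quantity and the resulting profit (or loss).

q = 0 (shut down); profit = -¥56

Compute π = P·q − TC at each output: q=0: -56; q=1: -119; q=2: -144; q=3: -147; q=4: -146; q=5: -147; q=6: -146; q=7: -159; q=8: -226.
Profit is highest at q = 0. Equivalently, the lowest AVC in the table is 117/7 ≈ ¥16.71 at q = 7, and P = ¥2 falls below it — price never covers variable cost, so the firm shuts down and loses only its fixed cost.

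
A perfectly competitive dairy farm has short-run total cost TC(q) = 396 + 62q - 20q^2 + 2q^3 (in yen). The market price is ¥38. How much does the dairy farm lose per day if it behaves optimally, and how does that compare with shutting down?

AVC = 62 - 20q + 2q^2; min AVC = ¥12 at q = 5. Since P = ¥38 ≥ min AVC, the firm produces.
MC = 62 - 40q + 6q^2. Setting P = MC and taking the root on the rising branch gives q* = 6.
TR = 38·6 = 228. TC = 396 + 84 = 480. Profit = 228 − 480 = -¥252.
That loss of ¥252 beats the ¥396 the firm would lose by shutting down; producing recovers ¥144 of fixed cost.

Profit = -¥252 at q = 6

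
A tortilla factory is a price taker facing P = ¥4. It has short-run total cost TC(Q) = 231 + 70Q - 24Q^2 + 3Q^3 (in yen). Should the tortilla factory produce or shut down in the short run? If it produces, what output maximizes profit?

Variable cost is VC = 70Q - 24Q^2 + 3Q^3, so AVC = VC/Q = 70 - 24Q + 3Q^2 and MC = dTC/dQ = 70 - 48Q + 9Q^2.
AVC hits its minimum where MC = AVC, at Q = 4, giving min AVC = 70 - 24·4 + 3·4^2 = ¥22.
P = ¥4 lies below min AVC = ¥22; no output level covers variable cost.
Shutting down limits the loss to fixed cost, ¥231.

Shut down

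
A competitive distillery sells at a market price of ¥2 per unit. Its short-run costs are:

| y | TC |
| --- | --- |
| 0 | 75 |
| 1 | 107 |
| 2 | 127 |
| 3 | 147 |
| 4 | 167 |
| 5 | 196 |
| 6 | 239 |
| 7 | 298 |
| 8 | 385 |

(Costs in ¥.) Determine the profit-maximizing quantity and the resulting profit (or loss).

Profit at each row (π = 2y − TC): y=0: -75; y=1: -105; y=2: -123; y=3: -141; y=4: -159; y=5: -186; y=6: -227; y=7: -284; y=8: -369.
Profit is highest at y = 0. Equivalently, the lowest AVC in the table is 92/4 ≈ ¥23 at y = 4, and P = ¥2 falls below it — price never covers variable cost, so the firm shuts down and loses only its fixed cost.

y = 0 (shut down); profit = -¥75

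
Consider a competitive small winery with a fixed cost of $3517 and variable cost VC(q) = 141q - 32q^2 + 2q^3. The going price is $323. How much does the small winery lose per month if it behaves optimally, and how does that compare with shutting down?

AVC = 141 - 32q + 2q^2 has its minimum $13 at q = 8; price $323 clears that bar, so the firm operates.
MC = 141 - 64q + 6q^2. Setting P = MC and taking the root on the rising branch gives q* = 13.
TR = 323·13 = 4199. TC = 3517 + 819 = 4336. Profit = 4199 − 4336 = -$137.
That loss of $137 beats the $3517 the firm would lose by shutting down; producing recovers $3380 of fixed cost.

Profit = -$137 at q = 13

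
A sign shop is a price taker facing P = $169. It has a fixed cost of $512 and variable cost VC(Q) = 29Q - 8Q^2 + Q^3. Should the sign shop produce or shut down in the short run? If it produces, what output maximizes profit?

Strip out fixed cost: VC = 29Q - 8Q^2 + Q^3. Then AVC = 29 - 8Q + Q^2 and MC = 29 - 16Q + 3Q^2.
The AVC parabola has its vertex at Q = 8/2 = 4, where AVC = 29 - 8·4 + 4^2 = $13.
Because $169 ≥ $13, revenue can cover variable cost; the firm operates.
P = MC gives -140 - 16Q + 3Q^2 = 0, with roots -14/3 and 10. Take the larger (rising MC): Q* = 10.
Check: AVC at Q = 10 is $49 ≤ P, so revenue covers variable cost.
Profit = P·Q − TC = 169·10 − 1002 = $688.

Produce at Q = 10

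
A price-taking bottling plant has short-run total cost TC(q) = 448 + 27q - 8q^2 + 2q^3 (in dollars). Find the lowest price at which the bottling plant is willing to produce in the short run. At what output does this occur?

The firm shuts down when price falls below the minimum of average variable cost. AVC = VC/q = 27 - 8q + 2q^2.
dAVC/dq = -8 + 4q = 0 gives q = 2. min AVC = 27 - 8·2 + 2·2^2 = 19.
The firm shuts down for any P below $19.

$19 per unit, at q = 2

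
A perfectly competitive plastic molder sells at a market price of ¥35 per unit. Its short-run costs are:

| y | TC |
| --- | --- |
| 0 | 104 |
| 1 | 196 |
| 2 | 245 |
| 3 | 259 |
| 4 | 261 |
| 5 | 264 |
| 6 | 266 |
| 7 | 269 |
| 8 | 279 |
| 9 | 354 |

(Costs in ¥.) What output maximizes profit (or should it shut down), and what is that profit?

Compute π = P·y − TC at each output: y=0: -104; y=1: -161; y=2: -175; y=3: -154; y=4: -121; y=5: -89; y=6: -56; y=7: -24; y=8: 1; y=9: -39.
Profit is maximized at y = 8. AVC there is 175/8 = ¥21.88 ≤ P, so producing beats shutting down (which would give -¥104).

y = 8; profit = ¥1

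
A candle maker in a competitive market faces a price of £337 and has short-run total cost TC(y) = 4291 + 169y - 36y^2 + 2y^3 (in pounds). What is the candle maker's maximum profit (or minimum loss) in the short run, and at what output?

AVC = 169 - 36y + 2y^2 has its minimum £7 at y = 9; price £337 clears that bar, so the firm operates.
With MC = 169 - 72y + 6y^2, P = MC on the upward-sloping part at y* = 14.
TR = 337·14 = 4718. TC = 4291 + 798 = 5089. Profit = 4718 − 5089 = -£371.
That loss of £371 beats the £4291 the firm would lose by shutting down; producing recovers £3920 of fixed cost.

Profit = -£371 at y = 14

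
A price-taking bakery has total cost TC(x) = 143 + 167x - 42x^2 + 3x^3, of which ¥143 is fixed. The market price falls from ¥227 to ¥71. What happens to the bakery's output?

Output falls from 10 to 8

MC = 167 - 84x + 9x^2; the shutdown threshold is min AVC = ¥20 (at x = 7).
At P = ¥227 ≥ min AVC, set P = MC on the rising branch: x = 10.
At P = ¥71 ≥ min AVC, set P = MC: x = 8. The firm stays open but cuts output.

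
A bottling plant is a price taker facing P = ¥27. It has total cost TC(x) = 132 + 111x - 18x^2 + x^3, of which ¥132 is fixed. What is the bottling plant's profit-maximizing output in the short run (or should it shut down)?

Strip out fixed cost: VC = 111x - 18x^2 + x^3. Then AVC = 111 - 18x + x^2 and MC = 111 - 36x + 3x^2.
The AVC parabola has its vertex at x = 18/2 = 9, where AVC = 111 - 18·9 + 9^2 = ¥30.
Since P = ¥27 < min AVC = ¥30, price fails to cover variable cost at any output.
Shutting down limits the loss to fixed cost, ¥132.

Shut down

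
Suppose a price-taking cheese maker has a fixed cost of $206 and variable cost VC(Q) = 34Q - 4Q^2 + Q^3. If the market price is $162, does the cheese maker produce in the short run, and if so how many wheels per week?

Produce at Q = 8

Strip out fixed cost: VC = 34Q - 4Q^2 + Q^3. Then AVC = 34 - 4Q + Q^2 and MC = 34 - 8Q + 3Q^2.
The AVC parabola has its vertex at Q = 4/2 = 2, where AVC = 34 - 4·2 + 2^2 = $30.
Since P = $162 ≥ min AVC = $30, price covers variable cost and the firm should produce.
Solving P = MC: -128 - 8Q + 3Q^2 = 0 ⇒ Q = -16/3 or 8. On the upward-sloping branch, Q* = 8.
Check: AVC at Q = 8 is $66 ≤ P, so revenue covers variable cost.
Profit = P·Q − TC = 162·8 − 734 = $562.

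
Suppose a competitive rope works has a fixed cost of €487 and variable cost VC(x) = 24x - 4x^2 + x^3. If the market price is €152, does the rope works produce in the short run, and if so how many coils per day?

Variable cost is VC = 24x - 4x^2 + x^3, so AVC = VC/x = 24 - 4x + x^2 and MC = dTC/dx = 24 - 8x + 3x^2.
AVC is minimized where dAVC/dx = -4 + 2x = 0, at x = 2; min AVC = 24 - 4·2 + 2^2 = €20.
P = €152 exceeds min AVC = €20, so the firm stays open.
Solving P = MC: -128 - 8x + 3x^2 = 0 ⇒ x = -16/3 or 8. On the upward-sloping branch, x* = 8.
Check: AVC at x = 8 is €56 ≤ P, so revenue covers variable cost.
Profit = P·x − TC = 152·8 − 935 = €281.

Produce at x = 8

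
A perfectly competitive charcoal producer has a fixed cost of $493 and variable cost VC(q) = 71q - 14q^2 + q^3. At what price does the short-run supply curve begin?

$22 per unit

Short-run supply begins at min AVC. From VC = 71q - 14q^2 + q^3, AVC = 71 - 14q + q^2.
At the minimum of AVC, MC = AVC. MC = 71 - 28q + 3q^2; setting MC = AVC gives 2q^2 - 14q = 0, so q = 7. min AVC = 22.
The firm shuts down for any P below $22.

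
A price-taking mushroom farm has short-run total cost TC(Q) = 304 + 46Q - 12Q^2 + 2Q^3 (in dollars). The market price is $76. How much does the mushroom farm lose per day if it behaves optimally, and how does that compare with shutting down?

Profit = -$104 at Q = 5

AVC = 46 - 12Q + 2Q^2; min AVC = $28 at Q = 3. Since P = $76 ≥ min AVC, the firm produces.
With MC = 46 - 24Q + 6Q^2, P = MC on the upward-sloping part at Q* = 5.
TR = 76·5 = 380. TC = 304 + 180 = 484. Profit = 380 − 484 = -$104.
Shutting down would mean losing the fixed cost of $304, so operating at a loss of $104 is better by $200.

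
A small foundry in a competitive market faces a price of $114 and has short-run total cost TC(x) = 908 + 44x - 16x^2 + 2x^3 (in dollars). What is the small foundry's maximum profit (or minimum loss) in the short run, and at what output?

Profit = -$320 at x = 7

AVC = 44 - 16x + 2x^2; min AVC = $12 at x = 4. Since P = $114 ≥ min AVC, the firm produces.
MC = 44 - 32x + 6x^2. Setting P = MC and taking the root on the rising branch gives x* = 7.
TR = 114·7 = 798. TC = 908 + 210 = 1118. Profit = 798 − 1118 = -$320.
By producing, the firm covers all variable cost plus $588 of fixed cost; shutting down would lose the full $908.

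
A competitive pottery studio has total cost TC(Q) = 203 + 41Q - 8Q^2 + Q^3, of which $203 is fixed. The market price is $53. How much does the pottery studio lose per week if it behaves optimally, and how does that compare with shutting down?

AVC = 41 - 8Q + Q^2; min AVC = $25 at Q = 4. Since P = $53 ≥ min AVC, the firm produces.
With MC = 41 - 16Q + 3Q^2, P = MC on the upward-sloping part at Q* = 6.
TR = 53·6 = 318. TC = 203 + 174 = 377. Profit = 318 − 377 = -$59.
By producing, the firm covers all variable cost plus $144 of fixed cost; shutting down would lose the full $203.

Profit = -$59 at Q = 6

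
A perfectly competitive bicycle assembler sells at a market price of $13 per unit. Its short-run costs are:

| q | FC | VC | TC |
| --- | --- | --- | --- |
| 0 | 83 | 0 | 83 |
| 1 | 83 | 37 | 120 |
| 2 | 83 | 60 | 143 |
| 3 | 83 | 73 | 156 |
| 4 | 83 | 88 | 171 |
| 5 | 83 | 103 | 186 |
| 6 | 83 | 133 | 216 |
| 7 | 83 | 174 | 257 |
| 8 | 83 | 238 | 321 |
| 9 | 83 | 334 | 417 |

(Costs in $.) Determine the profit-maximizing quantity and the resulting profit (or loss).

q = 0 (shut down); profit = -$83

Tabulate TR − TC: q=0: -83; q=1: -107; q=2: -117; q=3: -117; q=4: -119; q=5: -121; q=6: -138; q=7: -166; q=8: -217; q=9: -300.
Profit is highest at q = 0. Equivalently, the lowest AVC in the table is 103/5 ≈ $20.60 at q = 5, and P = $13 falls below it — price never covers variable cost, so the firm shuts down and loses only its fixed cost.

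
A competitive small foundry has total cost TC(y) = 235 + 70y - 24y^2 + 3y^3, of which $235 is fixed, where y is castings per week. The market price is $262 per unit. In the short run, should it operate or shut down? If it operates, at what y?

Variable cost is VC = 70y - 24y^2 + 3y^3, so AVC = VC/y = 70 - 24y + 3y^2 and MC = dTC/dy = 70 - 48y + 9y^2.
AVC is minimized where dAVC/dy = -24 + 6y = 0, at y = 4; min AVC = 70 - 24·4 + 3·4^2 = $22.
Since P = $262 ≥ min AVC = $22, price covers variable cost and the firm should produce.
P = MC gives -192 - 48y + 9y^2 = 0, with roots -8/3 and 8. Take the larger (rising MC): y* = 8.
Check: AVC at y = 8 is $70 ≤ P, so revenue covers variable cost.
Profit = P·y − TC = 262·8 − 795 = $1301.

Produce at y = 8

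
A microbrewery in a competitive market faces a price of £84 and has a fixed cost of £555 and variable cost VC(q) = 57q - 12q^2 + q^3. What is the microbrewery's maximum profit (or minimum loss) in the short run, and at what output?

AVC = 57 - 12q + q^2 has its minimum £21 at q = 6; price £84 clears that bar, so the firm operates.
With MC = 57 - 24q + 3q^2, P = MC on the upward-sloping part at q* = 9.
TR = 84·9 = 756. TC = 555 + 270 = 825. Profit = 756 − 825 = -£69.
By producing, the firm covers all variable cost plus £486 of fixed cost; shutting down would lose the full £555.

Profit = -£69 at q = 9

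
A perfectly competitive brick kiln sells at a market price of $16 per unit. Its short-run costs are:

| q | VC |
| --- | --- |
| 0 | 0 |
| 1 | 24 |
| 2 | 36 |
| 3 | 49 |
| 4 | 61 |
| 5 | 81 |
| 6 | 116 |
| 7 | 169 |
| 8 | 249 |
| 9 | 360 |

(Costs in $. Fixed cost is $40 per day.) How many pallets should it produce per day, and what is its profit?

q = 4; profit = -$37

Compute π = P·q − TC at each output: q=0: -40; q=1: -48; q=2: -44; q=3: -41; q=4: -37; q=5: -41; q=6: -60; q=7: -97; q=8: -161; q=9: -256.
Profit is maximized at q = 4. AVC there is 61/4 = $15.25 ≤ P, so producing beats shutting down (which would give -$40).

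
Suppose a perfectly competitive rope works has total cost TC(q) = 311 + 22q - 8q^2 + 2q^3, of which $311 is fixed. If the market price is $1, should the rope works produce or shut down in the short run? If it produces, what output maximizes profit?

Shut down

Variable cost is VC = 22q - 8q^2 + 2q^3, so AVC = VC/q = 22 - 8q + 2q^2 and MC = dTC/dq = 22 - 16q + 6q^2.
The AVC parabola has its vertex at q = 8/4 = 2, where AVC = 22 - 8·2 + 2·2^2 = $14.
With P < min AVC ($1 < $14), every unit sold adds to the loss.
Best response: produce nothing and absorb the $311 fixed cost.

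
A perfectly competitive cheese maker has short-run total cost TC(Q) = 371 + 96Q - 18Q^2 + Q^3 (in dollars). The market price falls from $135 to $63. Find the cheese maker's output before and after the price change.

Output falls from 13 to 11

AVC = 96 - 18Q + Q^2, minimized at Q = 9 where min AVC = $15. MC = 96 - 36Q + 3Q^2.
With P = $135 above the shutdown price, P = MC gives Q = 13.
At P = $63 ≥ min AVC, set P = MC: Q = 11. The firm stays open but cuts output.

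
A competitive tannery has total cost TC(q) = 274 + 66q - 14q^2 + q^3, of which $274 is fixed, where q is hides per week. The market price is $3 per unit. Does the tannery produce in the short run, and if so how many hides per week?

Shut down

From TC, MC = TC'(q) = 66 - 28q + 3q^2 and AVC = VC/q = 66 - 14q + q^2.
AVC hits its minimum where MC = AVC, at q = 7, giving min AVC = 66 - 14·7 + 7^2 = $17.
Since P = $3 < min AVC = $17, price fails to cover variable cost at any output.
Shutting down limits the loss to fixed cost, $274.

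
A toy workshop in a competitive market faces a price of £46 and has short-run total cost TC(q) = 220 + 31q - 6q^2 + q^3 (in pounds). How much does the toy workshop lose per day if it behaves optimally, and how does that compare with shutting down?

AVC = 31 - 6q + q^2 has its minimum £22 at q = 3; price £46 clears that bar, so the firm operates.
With MC = 31 - 12q + 3q^2, P = MC on the upward-sloping part at q* = 5.
TR = 46·5 = 230. TC = 220 + 130 = 350. Profit = 230 − 350 = -£120.
Shutting down would mean losing the fixed cost of £220, so operating at a loss of £120 is better by £100.

Profit = -£120 at q = 5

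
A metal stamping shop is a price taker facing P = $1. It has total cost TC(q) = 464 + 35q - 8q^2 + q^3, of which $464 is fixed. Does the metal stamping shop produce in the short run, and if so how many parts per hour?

Strip out fixed cost: VC = 35q - 8q^2 + q^3. Then AVC = 35 - 8q + q^2 and MC = 35 - 16q + 3q^2.
AVC hits its minimum where MC = AVC, at q = 4, giving min AVC = 35 - 8·4 + 4^2 = $19.
Since P = $1 < min AVC = $19, price fails to cover variable cost at any output.
Shutting down limits the loss to fixed cost, $464.

Shut down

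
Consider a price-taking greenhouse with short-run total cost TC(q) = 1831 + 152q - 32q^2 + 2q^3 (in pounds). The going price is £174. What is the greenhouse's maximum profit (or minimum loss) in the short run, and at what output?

AVC = 152 - 32q + 2q^2; min AVC = £24 at q = 8. Since P = £174 ≥ min AVC, the firm produces.
With MC = 152 - 64q + 6q^2, P = MC on the upward-sloping part at q* = 11.
TR = 174·11 = 1914. TC = 1831 + 462 = 2293. Profit = 1914 − 2293 = -£379.
Shutting down would mean losing the fixed cost of £1831, so operating at a loss of £379 is better by £1452.

Profit = -£379 at q = 11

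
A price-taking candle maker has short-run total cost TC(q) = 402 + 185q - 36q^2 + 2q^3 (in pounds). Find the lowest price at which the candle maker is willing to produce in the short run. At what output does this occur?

£23 per unit, at q = 9

Short-run supply begins at min AVC. From VC = 185q - 36q^2 + 2q^3, AVC = 185 - 36q + 2q^2.
At the minimum of AVC, MC = AVC. MC = 185 - 72q + 6q^2; setting MC = AVC gives 4q^2 - 36q = 0, so q = 9. min AVC = 23.
For P < £23 the firm produces nothing.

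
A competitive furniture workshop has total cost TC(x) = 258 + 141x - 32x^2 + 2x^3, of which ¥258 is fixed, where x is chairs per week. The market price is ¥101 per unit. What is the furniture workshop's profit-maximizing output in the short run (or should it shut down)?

Strip out fixed cost: VC = 141x - 32x^2 + 2x^3. Then AVC = 141 - 32x + 2x^2 and MC = 141 - 64x + 6x^2.
AVC hits its minimum where MC = AVC, at x = 8, giving min AVC = 141 - 32·8 + 2·8^2 = ¥13.
Since P = ¥101 ≥ min AVC = ¥13, price covers variable cost and the firm should produce.
Solving P = MC: 40 - 64x + 6x^2 = 0 ⇒ x = 2/3 or 10. On the upward-sloping branch, x* = 10.
Check: AVC at x = 10 is ¥21 ≤ P, so revenue covers variable cost.
Profit = P·x − TC = 101·10 − 468 = ¥542.

Produce at x = 10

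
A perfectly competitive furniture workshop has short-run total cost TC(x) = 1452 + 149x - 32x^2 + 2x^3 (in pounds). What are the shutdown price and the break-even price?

Shutdown price = £21; break-even price = £171

AVC = 149 - 32x + 2x^2; minimized at x = 8, giving min AVC = £21. That is the shutdown price.
ATC = 1452/x + 149 - 32x + 2x^2. Setting dATC/dx = −1452/x^2 − 32 + 4x = 0 gives x = 11 (since 4·11^3 − 32·11^2 = 1452).
min ATC = 1452/11 + 149 − 32·11 + 2·11^2 = £171. That is the break-even price.
For £21 ≤ P < £171 the firm produces at a loss; below £21 it shuts down.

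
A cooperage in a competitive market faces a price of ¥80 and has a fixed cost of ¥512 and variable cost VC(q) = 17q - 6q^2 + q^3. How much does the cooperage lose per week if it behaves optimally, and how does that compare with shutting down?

AVC = 17 - 6q + q^2; min AVC = ¥8 at q = 3. Since P = ¥80 ≥ min AVC, the firm produces.
MC = 17 - 12q + 3q^2. Setting P = MC and taking the root on the rising branch gives q* = 7.
TR = 80·7 = 560. TC = 512 + 168 = 680. Profit = 560 − 680 = -¥120.
That loss of ¥120 beats the ¥512 the firm would lose by shutting down; producing recovers ¥392 of fixed cost.

Profit = -¥120 at q = 7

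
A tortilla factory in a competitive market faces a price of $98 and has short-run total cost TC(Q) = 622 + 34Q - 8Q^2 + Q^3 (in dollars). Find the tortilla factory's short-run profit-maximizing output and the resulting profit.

Profit = -$110 at Q = 8

AVC = 34 - 8Q + Q^2; min AVC = $18 at Q = 4. Since P = $98 ≥ min AVC, the firm produces.
With MC = 34 - 16Q + 3Q^2, P = MC on the upward-sloping part at Q* = 8.
TR = 98·8 = 784. TC = 622 + 272 = 894. Profit = 784 − 894 = -$110.
Shutting down would mean losing the fixed cost of $622, so operating at a loss of $110 is better by $512.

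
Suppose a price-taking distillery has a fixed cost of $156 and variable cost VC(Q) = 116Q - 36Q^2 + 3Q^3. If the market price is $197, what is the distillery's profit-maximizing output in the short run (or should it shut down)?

Produce at Q = 9

Variable cost is VC = 116Q - 36Q^2 + 3Q^3, so AVC = VC/Q = 116 - 36Q + 3Q^2 and MC = dTC/dQ = 116 - 72Q + 9Q^2.
AVC is minimized where dAVC/dQ = -36 + 6Q = 0, at Q = 6; min AVC = 116 - 36·6 + 3·6^2 = $8.
P = $197 exceeds min AVC = $8, so the firm stays open.
Set P = MC: 197 = 116 - 72Q + 9Q^2 → -81 - 72Q + 9Q^2 = 0. The roots are Q = -1 and Q = 9; the profit-maximizing output is on the rising part of MC, so Q* = 9.
Check: AVC at Q = 9 is $35 ≤ P, so revenue covers variable cost.
Profit = P·Q − TC = 197·9 − 471 = $1302.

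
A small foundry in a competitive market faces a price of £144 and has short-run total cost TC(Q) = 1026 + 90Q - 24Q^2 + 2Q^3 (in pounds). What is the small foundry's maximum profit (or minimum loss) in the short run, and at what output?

Profit = -£54 at Q = 9

AVC = 90 - 24Q + 2Q^2 has its minimum £18 at Q = 6; price £144 clears that bar, so the firm operates.
MC = 90 - 48Q + 6Q^2. Setting P = MC and taking the root on the rising branch gives Q* = 9.
TR = 144·9 = 1296. TC = 1026 + 324 = 1350. Profit = 1296 − 1350 = -£54.
Shutting down would mean losing the fixed cost of £1026, so operating at a loss of £54 is better by £972.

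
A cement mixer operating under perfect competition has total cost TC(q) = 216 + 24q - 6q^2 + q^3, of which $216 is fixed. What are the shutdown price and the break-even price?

Shutdown price = $15; break-even price = $60

Shutdown price = min AVC. AVC = 24 - 6q + q^2, with vertex at q = 3 and minimum $15.
ATC = 216/q + 24 - 6q + q^2. Setting dATC/dq = −216/q^2 − 6 + 2q = 0 gives q = 6 (since 2·6^3 − 6·6^2 = 216).
min ATC = 216/6 + 24 − 6·6 + 6^2 = $60. That is the break-even price.
For $15 ≤ P < $60 the firm produces at a loss; below $15 it shuts down.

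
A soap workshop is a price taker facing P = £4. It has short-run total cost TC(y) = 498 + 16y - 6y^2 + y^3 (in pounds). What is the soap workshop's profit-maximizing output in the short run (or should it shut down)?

Shut down

Strip out fixed cost: VC = 16y - 6y^2 + y^3. Then AVC = 16 - 6y + y^2 and MC = 16 - 12y + 3y^2.
AVC hits its minimum where MC = AVC, at y = 3, giving min AVC = 16 - 6·3 + 3^2 = £7.
P = £4 lies below min AVC = £7; no output level covers variable cost.
The firm minimizes its loss by shutting down and losing only its fixed cost of £498.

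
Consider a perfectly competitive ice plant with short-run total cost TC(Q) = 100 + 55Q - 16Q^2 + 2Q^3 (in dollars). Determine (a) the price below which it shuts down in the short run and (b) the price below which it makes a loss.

Shutdown price = min AVC. AVC = 55 - 16Q + 2Q^2, with vertex at Q = 4 and minimum $23.
ATC = 100/Q + 55 - 16Q + 2Q^2. Setting dATC/dQ = −100/Q^2 − 16 + 4Q = 0 gives Q = 5 (since 4·5^3 − 16·5^2 = 100).
min ATC = 100/5 + 55 − 16·5 + 2·5^2 = $45. That is the break-even price.
For $23 ≤ P < $45 the firm produces at a loss; below $23 it shuts down.

Shutdown price = $23; break-even price = $45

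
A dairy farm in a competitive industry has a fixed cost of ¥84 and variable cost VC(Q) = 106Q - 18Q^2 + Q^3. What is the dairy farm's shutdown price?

Short-run supply begins at min AVC. From VC = 106Q - 18Q^2 + Q^3, AVC = 106 - 18Q + Q^2.
dAVC/dQ = -18 + 2Q = 0 gives Q = 9. min AVC = 106 - 18·9 + 9^2 = 25.
For P < ¥25 the firm produces nothing.

¥25 per unit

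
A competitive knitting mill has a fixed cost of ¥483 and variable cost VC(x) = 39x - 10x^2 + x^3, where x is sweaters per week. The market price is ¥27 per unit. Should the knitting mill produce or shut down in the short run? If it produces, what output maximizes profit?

Produce at x = 6

Strip out fixed cost: VC = 39x - 10x^2 + x^3. Then AVC = 39 - 10x + x^2 and MC = 39 - 20x + 3x^2.
AVC is minimized where dAVC/dx = -10 + 2x = 0, at x = 5; min AVC = 39 - 10·5 + 5^2 = ¥14.
P = ¥27 exceeds min AVC = ¥14, so the firm stays open.
P = MC gives 12 - 20x + 3x^2 = 0, with roots 2/3 and 6. Take the larger (rising MC): x* = 6.
Check: AVC at x = 6 is ¥15 ≤ P, so revenue covers variable cost.
Profit = P·x − TC = 27·6 − 573 = -¥411, a loss, but smaller than the ¥483 fixed cost the firm would lose by shutting down.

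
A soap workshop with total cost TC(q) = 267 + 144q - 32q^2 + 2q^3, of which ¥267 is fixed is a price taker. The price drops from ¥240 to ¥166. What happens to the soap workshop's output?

MC = 144 - 64q + 6q^2; the shutdown threshold is min AVC = ¥16 (at q = 8).
With P = ¥240 above the shutdown price, P = MC gives q = 12.
At P = ¥166 ≥ min AVC, set P = MC: q = 11. The firm stays open but cuts output.

Output falls from 12 to 11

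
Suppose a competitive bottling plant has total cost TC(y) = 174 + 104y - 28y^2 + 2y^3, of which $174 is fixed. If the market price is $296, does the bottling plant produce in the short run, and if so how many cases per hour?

From TC, MC = TC'(y) = 104 - 56y + 6y^2 and AVC = VC/y = 104 - 28y + 2y^2.
AVC hits its minimum where MC = AVC, at y = 7, giving min AVC = 104 - 28·7 + 2·7^2 = $6.
P = $296 exceeds min AVC = $6, so the firm stays open.
P = MC gives -192 - 56y + 6y^2 = 0, with roots -8/3 and 12. Take the larger (rising MC): y* = 12.
Check: AVC at y = 12 is $56 ≤ P, so revenue covers variable cost.
Profit = P·y − TC = 296·12 − 846 = $2706.

Produce at y = 12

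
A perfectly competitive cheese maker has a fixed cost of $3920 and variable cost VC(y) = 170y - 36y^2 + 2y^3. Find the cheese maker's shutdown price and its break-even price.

Shutdown price = $8; break-even price = $338

AVC = 170 - 36y + 2y^2; minimized at y = 9, giving min AVC = $8. That is the shutdown price.
ATC = 3920/y + 170 - 36y + 2y^2. Setting dATC/dy = −3920/y^2 − 36 + 4y = 0 gives y = 14 (since 4·14^3 − 36·14^2 = 3920).
min ATC = 3920/14 + 170 − 36·14 + 2·14^2 = $338. That is the break-even price.
For $8 ≤ P < $338 the firm produces at a loss; below $8 it shuts down.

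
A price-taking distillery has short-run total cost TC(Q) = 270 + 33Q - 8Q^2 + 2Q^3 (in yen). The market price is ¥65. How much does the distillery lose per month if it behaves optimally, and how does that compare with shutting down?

Profit = -¥142 at Q = 4

AVC = 33 - 8Q + 2Q^2 has its minimum ¥25 at Q = 2; price ¥65 clears that bar, so the firm operates.
MC = 33 - 16Q + 6Q^2. Setting P = MC and taking the root on the rising branch gives Q* = 4.
TR = 65·4 = 260. TC = 270 + 132 = 402. Profit = 260 − 402 = -¥142.
That loss of ¥142 beats the ¥270 the firm would lose by shutting down; producing recovers ¥128 of fixed cost.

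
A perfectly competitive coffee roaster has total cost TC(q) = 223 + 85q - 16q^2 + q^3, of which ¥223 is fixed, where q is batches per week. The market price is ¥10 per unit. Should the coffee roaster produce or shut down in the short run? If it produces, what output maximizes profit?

Shut down

Variable cost is VC = 85q - 16q^2 + q^3, so AVC = VC/q = 85 - 16q + q^2 and MC = dTC/dq = 85 - 32q + 3q^2.
AVC hits its minimum where MC = AVC, at q = 8, giving min AVC = 85 - 16·8 + 8^2 = ¥21.
With P < min AVC (¥10 < ¥21), every unit sold adds to the loss.
Best response: produce nothing and absorb the ¥223 fixed cost.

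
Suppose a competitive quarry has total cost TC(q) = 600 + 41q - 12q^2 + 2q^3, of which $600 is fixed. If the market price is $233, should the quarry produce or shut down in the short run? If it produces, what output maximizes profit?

Strip out fixed cost: VC = 41q - 12q^2 + 2q^3. Then AVC = 41 - 12q + 2q^2 and MC = 41 - 24q + 6q^2.
AVC is minimized where dAVC/dq = -12 + 4q = 0, at q = 3; min AVC = 41 - 12·3 + 2·3^2 = $23.
P = $233 exceeds min AVC = $23, so the firm stays open.
Set P = MC: 233 = 41 - 24q + 6q^2 → -192 - 24q + 6q^2 = 0. The roots are q = -4 and q = 8; the profit-maximizing output is on the rising part of MC, so q* = 8.
Check: AVC at q = 8 is $73 ≤ P, so revenue covers variable cost.
Profit = P·q − TC = 233·8 − 1184 = $680.

Produce at q = 8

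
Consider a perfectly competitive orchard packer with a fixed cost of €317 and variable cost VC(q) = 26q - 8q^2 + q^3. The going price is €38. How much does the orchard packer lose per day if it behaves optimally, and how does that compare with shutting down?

AVC = 26 - 8q + q^2 has its minimum €10 at q = 4; price €38 clears that bar, so the firm operates.
With MC = 26 - 16q + 3q^2, P = MC on the upward-sloping part at q* = 6.
TR = 38·6 = 228. TC = 317 + 84 = 401. Profit = 228 − 401 = -€173.
Shutting down would mean losing the fixed cost of €317, so operating at a loss of €173 is better by €144.

Profit = -€173 at q = 6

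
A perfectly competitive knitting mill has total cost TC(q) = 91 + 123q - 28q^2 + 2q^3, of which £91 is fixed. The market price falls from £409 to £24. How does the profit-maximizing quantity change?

AVC = 123 - 28q + 2q^2, minimized at q = 7 where min AVC = £25. MC = 123 - 56q + 6q^2.
With P = £409 above the shutdown price, P = MC gives q = 13.
At P = £24 < min AVC = £25, price no longer covers variable cost at any output, so the firm shuts down: q = 0.

Output falls from 13 to 0 (the firm shuts down)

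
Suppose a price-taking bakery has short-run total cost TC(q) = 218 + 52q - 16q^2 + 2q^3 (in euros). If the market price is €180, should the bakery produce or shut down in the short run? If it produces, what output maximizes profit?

Variable cost is VC = 52q - 16q^2 + 2q^3, so AVC = VC/q = 52 - 16q + 2q^2 and MC = dTC/dq = 52 - 32q + 6q^2.
AVC hits its minimum where MC = AVC, at q = 4, giving min AVC = 52 - 16·4 + 2·4^2 = €20.
Since P = €180 ≥ min AVC = €20, price covers variable cost and the firm should produce.
P = MC gives -128 - 32q + 6q^2 = 0, with roots -8/3 and 8. Take the larger (rising MC): q* = 8.
Check: AVC at q = 8 is €52 ≤ P, so revenue covers variable cost.
Profit = P·q − TC = 180·8 − 634 = €806.

Produce at q = 8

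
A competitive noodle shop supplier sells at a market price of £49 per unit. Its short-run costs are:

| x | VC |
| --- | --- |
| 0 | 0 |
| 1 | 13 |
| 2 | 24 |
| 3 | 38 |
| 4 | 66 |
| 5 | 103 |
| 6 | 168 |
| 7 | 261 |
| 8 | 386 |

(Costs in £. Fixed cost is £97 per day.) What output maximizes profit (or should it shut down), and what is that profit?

x = 5; profit = £45

Compute π = P·x − TC at each output: x=0: -97; x=1: -61; x=2: -23; x=3: 12; x=4: 33; x=5: 45; x=6: 29; x=7: -15; x=8: -91.
Profit is maximized at x = 5. AVC there is 103/5 = £20.60 ≤ P, so producing beats shutting down (which would give -£97).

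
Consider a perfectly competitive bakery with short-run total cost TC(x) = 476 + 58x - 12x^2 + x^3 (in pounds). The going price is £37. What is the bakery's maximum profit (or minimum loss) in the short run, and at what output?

AVC = 58 - 12x + x^2 has its minimum £22 at x = 6; price £37 clears that bar, so the firm operates.
MC = 58 - 24x + 3x^2. Setting P = MC and taking the root on the rising branch gives x* = 7.
TR = 37·7 = 259. TC = 476 + 161 = 637. Profit = 259 − 637 = -£378.
By producing, the firm covers all variable cost plus £98 of fixed cost; shutting down would lose the full £476.

Profit = -£378 at x = 7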